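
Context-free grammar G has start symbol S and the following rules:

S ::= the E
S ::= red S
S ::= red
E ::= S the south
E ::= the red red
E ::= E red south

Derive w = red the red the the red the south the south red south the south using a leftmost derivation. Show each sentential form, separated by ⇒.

S ⇒ red S ⇒ red the E ⇒ red the S the south ⇒ red the red S the south ⇒ red the red the E the south ⇒ red the red the E red south the south ⇒ red the red the S the south red south the south ⇒ red the red the the E the south red south the south ⇒ red the red the the S the south the south red south the south ⇒ red the red the the red the south the south red south the south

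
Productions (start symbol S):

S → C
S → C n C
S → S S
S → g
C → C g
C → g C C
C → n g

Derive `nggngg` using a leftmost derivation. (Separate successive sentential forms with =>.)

S => SS   [S → S S]
SS => SSS   [S → S S]
SSS => CSS   [S → C]
CSS => ngSS   [C → n g]
ngSS => ngSSS   [S → S S]
ngSSS => nggSS   [S → g]
nggSS => nggCS   [S → C]
nggCS => nggngS   [C → n g]
nggngS => nggngg   [S → g]

S=>SS=>SSS=>CSS=>ngSS=>ngSSS=>nggSS=>nggCS=>nggngS=>nggngg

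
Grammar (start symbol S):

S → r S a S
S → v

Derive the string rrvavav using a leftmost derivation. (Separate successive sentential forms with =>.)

S => rSaS   [S → r S a S]
rSaS => rrSaSaS   [S → r S a S]
rrSaSaS => rrvaSaS   [S → v]
rrvaSaS => rrvavaS   [S → v]
rrvavaS => rrvavav   [S → v]

S => rSaS => rrSaSaS => rrvaSaS => rrvavaS => rrvavav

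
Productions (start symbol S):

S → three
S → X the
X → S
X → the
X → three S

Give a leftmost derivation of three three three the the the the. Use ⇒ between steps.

S ⇒ X the ⇒ S the ⇒ X the the ⇒ S the the ⇒ X the the the ⇒ three S the the the ⇒ three X the the the the ⇒ three three S the the the the ⇒ three three three the the the the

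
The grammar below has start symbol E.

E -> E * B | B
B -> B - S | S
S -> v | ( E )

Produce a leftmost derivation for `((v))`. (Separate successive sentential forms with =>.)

E => B => S => (E) => (B) => (S) => ((E)) => ((B)) => ((S)) => ((v))

E => B   [E -> B]
B => S   [B -> S]
S => (E)   [S -> ( E )]
(E) => (B)   [E -> B]
(B) => (S)   [B -> S]
(S) => ((E))   [S -> ( E )]
((E)) => ((B))   [E -> B]
((B)) => ((S))   [B -> S]
((S)) => ((v))   [S -> v]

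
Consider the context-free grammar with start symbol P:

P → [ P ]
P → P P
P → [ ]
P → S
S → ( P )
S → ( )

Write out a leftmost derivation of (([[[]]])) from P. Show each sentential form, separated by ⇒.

P ⇒ S ⇒ (P) ⇒ (S) ⇒ ((P)) ⇒ (([P])) ⇒ (([[P]])) ⇒ (([[[]]]))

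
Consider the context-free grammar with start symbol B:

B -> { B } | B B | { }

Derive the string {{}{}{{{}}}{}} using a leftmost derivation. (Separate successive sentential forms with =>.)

B => {B}   [B -> { B }]
{B} => {BB}   [B -> B B]
{BB} => {{}B}   [B -> { }]
{{}B} => {{}BB}   [B -> B B]
{{}BB} => {{}{}B}   [B -> { }]
{{}{}B} => {{}{}BB}   [B -> B B]
{{}{}BB} => {{}{}{B}B}   [B -> { B }]
{{}{}{B}B} => {{}{}{{B}}B}   [B -> { B }]
{{}{}{{B}}B} => {{}{}{{{}}}B}   [B -> { }]
{{}{}{{{}}}B} => {{}{}{{{}}}{}}   [B -> { }]

B => {B} => {BB} => {{}B} => {{}BB} => {{}{}B} => {{}{}BB} => {{}{}{B}B} => {{}{}{{B}}B} => {{}{}{{{}}}B} => {{}{}{{{}}}{}}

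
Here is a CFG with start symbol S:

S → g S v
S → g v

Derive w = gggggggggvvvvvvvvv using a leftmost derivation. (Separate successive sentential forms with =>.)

S => gSv   [S → g S v]
gSv => ggSvv   [S → g S v]
ggSvv => gggSvvv   [S → g S v]
gggSvvv => ggggSvvvv   [S → g S v]
ggggSvvvv => gggggSvvvvv   [S → g S v]
gggggSvvvvv => ggggggSvvvvvv   [S → g S v]
ggggggSvvvvvv => gggggggSvvvvvvv   [S → g S v]
gggggggSvvvvvvv => ggggggggSvvvvvvvv   [S → g S v]
ggggggggSvvvvvvvv => gggggggggvvvvvvvvv   [S → g v]

S=>gSv=>ggSvv=>gggSvvv=>ggggSvvvv=>gggggSvvvvv=>ggggggSvvvvvv=>gggggggSvvvvvvv=>ggggggggSvvvvvvvv=>gggggggggvvvvvvvvv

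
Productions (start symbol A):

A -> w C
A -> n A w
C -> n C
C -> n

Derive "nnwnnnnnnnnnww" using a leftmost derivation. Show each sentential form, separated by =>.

A => nAw => nnAww => nnwCww => nnwnCww => nnwnnCww => nnwnnnCww => nnwnnnnCww => nnwnnnnnCww => nnwnnnnnnCww => nnwnnnnnnnCww => nnwnnnnnnnnCww => nnwnnnnnnnnnww

A => nAw   [A -> n A w]
nAw => nnAww   [A -> n A w]
nnAww => nnwCww   [A -> w C]
nnwCww => nnwnCww   [C -> n C]
nnwnCww => nnwnnCww   [C -> n C]
nnwnnCww => nnwnnnCww   [C -> n C]
nnwnnnCww => nnwnnnnCww   [C -> n C]
nnwnnnnCww => nnwnnnnnCww   [C -> n C]
nnwnnnnnCww => nnwnnnnnnCww   [C -> n C]
nnwnnnnnnCww => nnwnnnnnnnCww   [C -> n C]
nnwnnnnnnnCww => nnwnnnnnnnnCww   [C -> n C]
nnwnnnnnnnnCww => nnwnnnnnnnnnww   [C -> n]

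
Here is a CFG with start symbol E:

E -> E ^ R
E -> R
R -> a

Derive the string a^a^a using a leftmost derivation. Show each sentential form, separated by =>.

E => E^R => E^R^R => R^R^R => a^R^R => a^a^R => a^a^a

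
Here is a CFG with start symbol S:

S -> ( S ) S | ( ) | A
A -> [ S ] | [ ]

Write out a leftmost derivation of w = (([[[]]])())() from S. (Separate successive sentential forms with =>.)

S=>(S)S=>((S)S)S=>((A)S)S=>(([S])S)S=>(([A])S)S=>(([[S]])S)S=>(([[A]])S)S=>(([[[]]])S)S=>(([[[]]])())S=>(([[[]]])())()

S => (S)S   [S -> ( S ) S]
(S)S => ((S)S)S   [S -> ( S ) S]
((S)S)S => ((A)S)S   [S -> A]
((A)S)S => (([S])S)S   [A -> [ S ]]
(([S])S)S => (([A])S)S   [S -> A]
(([A])S)S => (([[S]])S)S   [A -> [ S ]]
(([[S]])S)S => (([[A]])S)S   [S -> A]
(([[A]])S)S => (([[[]]])S)S   [A -> [ ]]
(([[[]]])S)S => (([[[]]])())S   [S -> ( )]
(([[[]]])())S => (([[[]]])())()   [S -> ( )]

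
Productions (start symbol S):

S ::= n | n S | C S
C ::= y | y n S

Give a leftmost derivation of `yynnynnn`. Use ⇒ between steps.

S ⇒ CS   [S ::= C S]
CS ⇒ yS   [C ::= y]
yS ⇒ yCS   [S ::= C S]
yCS ⇒ yynSS   [C ::= y n S]
yynSS ⇒ yynnS   [S ::= n]
yynnS ⇒ yynnCS   [S ::= C S]
yynnCS ⇒ yynnyS   [C ::= y]
yynnyS ⇒ yynnynS   [S ::= n S]
yynnynS ⇒ yynnynnS   [S ::= n S]
yynnynnS ⇒ yynnynnn   [S ::= n]

S⇒CS⇒yS⇒yCS⇒yynSS⇒yynnS⇒yynnCS⇒yynnyS⇒yynnynS⇒yynnynnS⇒yynnynnn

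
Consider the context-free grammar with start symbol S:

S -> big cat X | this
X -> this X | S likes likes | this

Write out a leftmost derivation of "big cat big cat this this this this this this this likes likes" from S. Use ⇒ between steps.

S ⇒ big cat X   [S -> big cat X]
big cat X ⇒ big cat S likes likes   [X -> S likes likes]
big cat S likes likes ⇒ big cat big cat X likes likes   [S -> big cat X]
big cat big cat X likes likes ⇒ big cat big cat this X likes likes   [X -> this X]
big cat big cat this X likes likes ⇒ big cat big cat this this X likes likes   [X -> this X]
big cat big cat this this X likes likes ⇒ big cat big cat this this this X likes likes   [X -> this X]
big cat big cat this this this X likes likes ⇒ big cat big cat this this this this X likes likes   [X -> this X]
big cat big cat this this this this X likes likes ⇒ big cat big cat this this this this this X likes likes   [X -> this X]
big cat big cat this this this this this X likes likes ⇒ big cat big cat this this this this this this X likes likes   [X -> this X]
big cat big cat this this this this this this X likes likes ⇒ big cat big cat this this this this this this this likes likes   [X -> this]

S ⇒ big cat X ⇒ big cat S likes likes ⇒ big cat big cat X likes likes ⇒ big cat big cat this X likes likes ⇒ big cat big cat this this X likes likes ⇒ big cat big cat this this this X likes likes ⇒ big cat big cat this this this this X likes likes ⇒ big cat big cat this this this this this X likes likes ⇒ big cat big cat this this this this this this X likes likes ⇒ big cat big cat this this this this this this this likes likes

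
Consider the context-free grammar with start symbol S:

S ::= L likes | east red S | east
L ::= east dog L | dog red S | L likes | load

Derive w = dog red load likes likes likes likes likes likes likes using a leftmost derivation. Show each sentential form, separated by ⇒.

S ⇒ L likes   [S ::= L likes]
L likes ⇒ dog red S likes   [L ::= dog red S]
dog red S likes ⇒ dog red L likes likes   [S ::= L likes]
dog red L likes likes ⇒ dog red L likes likes likes   [L ::= L likes]
dog red L likes likes likes ⇒ dog red L likes likes likes likes   [L ::= L likes]
dog red L likes likes likes likes ⇒ dog red L likes likes likes likes likes   [L ::= L likes]
dog red L likes likes likes likes likes ⇒ dog red L likes likes likes likes likes likes   [L ::= L likes]
dog red L likes likes likes likes likes likes ⇒ dog red L likes likes likes likes likes likes likes   [L ::= L likes]
dog red L likes likes likes likes likes likes likes ⇒ dog red load likes likes likes likes likes likes likes   [L ::= load]

S ⇒ L likes ⇒ dog red S likes ⇒ dog red L likes likes ⇒ dog red L likes likes likes ⇒ dog red L likes likes likes likes ⇒ dog red L likes likes likes likes likes ⇒ dog red L likes likes likes likes likes likes ⇒ dog red L likes likes likes likes likes likes likes ⇒ dog red load likes likes likes likes likes likes likes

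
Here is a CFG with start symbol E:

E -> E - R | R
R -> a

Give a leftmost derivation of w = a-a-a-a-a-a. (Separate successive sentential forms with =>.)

E=>E-R=>E-R-R=>E-R-R-R=>E-R-R-R-R=>E-R-R-R-R-R=>R-R-R-R-R-R=>a-R-R-R-R-R=>a-a-R-R-R-R=>a-a-a-R-R-R=>a-a-a-a-R-R=>a-a-a-a-a-R=>a-a-a-a-a-a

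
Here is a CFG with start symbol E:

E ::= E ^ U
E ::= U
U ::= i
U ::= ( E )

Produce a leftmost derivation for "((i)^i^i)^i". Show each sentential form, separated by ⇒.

E ⇒ E^U ⇒ U^U ⇒ (E)^U ⇒ (E^U)^U ⇒ (E^U^U)^U ⇒ (U^U^U)^U ⇒ ((E)^U^U)^U ⇒ ((U)^U^U)^U ⇒ ((i)^U^U)^U ⇒ ((i)^i^U)^U ⇒ ((i)^i^i)^U ⇒ ((i)^i^i)^i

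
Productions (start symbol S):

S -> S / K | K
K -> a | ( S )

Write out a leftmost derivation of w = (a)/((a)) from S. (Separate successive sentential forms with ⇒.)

S ⇒ S/K ⇒ K/K ⇒ (S)/K ⇒ (K)/K ⇒ (a)/K ⇒ (a)/(S) ⇒ (a)/(K) ⇒ (a)/((S)) ⇒ (a)/((K)) ⇒ (a)/((a))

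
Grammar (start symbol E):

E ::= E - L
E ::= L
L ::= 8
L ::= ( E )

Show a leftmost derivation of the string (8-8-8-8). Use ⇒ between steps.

E ⇒ L ⇒ (E) ⇒ (E-L) ⇒ (E-L-L) ⇒ (E-L-L-L) ⇒ (L-L-L-L) ⇒ (8-L-L-L) ⇒ (8-8-L-L) ⇒ (8-8-8-L) ⇒ (8-8-8-8)

E ⇒ L   [E ::= L]
L ⇒ (E)   [L ::= ( E )]
(E) ⇒ (E-L)   [E ::= E - L]
(E-L) ⇒ (E-L-L)   [E ::= E - L]
(E-L-L) ⇒ (E-L-L-L)   [E ::= E - L]
(E-L-L-L) ⇒ (L-L-L-L)   [E ::= L]
(L-L-L-L) ⇒ (8-L-L-L)   [L ::= 8]
(8-L-L-L) ⇒ (8-8-L-L)   [L ::= 8]
(8-8-L-L) ⇒ (8-8-8-L)   [L ::= 8]
(8-8-8-L) ⇒ (8-8-8-8)   [L ::= 8]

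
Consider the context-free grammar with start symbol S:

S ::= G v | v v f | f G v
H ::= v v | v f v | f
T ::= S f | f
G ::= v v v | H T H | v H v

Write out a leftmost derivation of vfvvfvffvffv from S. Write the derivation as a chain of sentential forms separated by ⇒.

S ⇒ Gv   [S ::= G v]
Gv ⇒ HTHv   [G ::= H T H]
HTHv ⇒ vfvTHv   [H ::= v f v]
vfvTHv ⇒ vfvSfHv   [T ::= S f]
vfvSfHv ⇒ vfvGvfHv   [S ::= G v]
vfvGvfHv ⇒ vfvHTHvfHv   [G ::= H T H]
vfvHTHvfHv ⇒ vfvvfvTHvfHv   [H ::= v f v]
vfvvfvTHvfHv ⇒ vfvvfvfHvfHv   [T ::= f]
vfvvfvfHvfHv ⇒ vfvvfvffvfHv   [H ::= f]
vfvvfvffvfHv ⇒ vfvvfvffvffv   [H ::= f]

S⇒Gv⇒HTHv⇒vfvTHv⇒vfvSfHv⇒vfvGvfHv⇒vfvHTHvfHv⇒vfvvfvTHvfHv⇒vfvvfvfHvfHv⇒vfvvfvffvfHv⇒vfvvfvffvffv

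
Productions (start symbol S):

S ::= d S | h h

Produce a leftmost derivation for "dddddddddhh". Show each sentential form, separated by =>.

S => dS   [S ::= d S]
dS => ddS   [S ::= d S]
ddS => dddS   [S ::= d S]
dddS => ddddS   [S ::= d S]
ddddS => dddddS   [S ::= d S]
dddddS => ddddddS   [S ::= d S]
ddddddS => dddddddS   [S ::= d S]
dddddddS => ddddddddS   [S ::= d S]
ddddddddS => dddddddddS   [S ::= d S]
dddddddddS => dddddddddhh   [S ::= h h]

S => dS => ddS => dddS => ddddS => dddddS => ddddddS => dddddddS => ddddddddS => dddddddddS => dddddddddhh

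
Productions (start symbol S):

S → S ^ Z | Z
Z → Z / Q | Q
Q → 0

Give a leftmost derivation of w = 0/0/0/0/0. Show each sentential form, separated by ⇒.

S ⇒ Z ⇒ Z/Q ⇒ Z/Q/Q ⇒ Z/Q/Q/Q ⇒ Z/Q/Q/Q/Q ⇒ Q/Q/Q/Q/Q ⇒ 0/Q/Q/Q/Q ⇒ 0/0/Q/Q/Q ⇒ 0/0/0/Q/Q ⇒ 0/0/0/0/Q ⇒ 0/0/0/0/0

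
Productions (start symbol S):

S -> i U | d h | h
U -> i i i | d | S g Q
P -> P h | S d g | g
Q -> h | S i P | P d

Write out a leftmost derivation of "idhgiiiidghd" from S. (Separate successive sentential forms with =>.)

S => iU => iSgQ => idhgQ => idhgPd => idhgPhd => idhgSdghd => idhgiUdghd => idhgiiiidghd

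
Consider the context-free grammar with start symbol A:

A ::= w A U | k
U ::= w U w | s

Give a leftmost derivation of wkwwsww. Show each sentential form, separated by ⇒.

A ⇒ wAU   [A ::= w A U]
wAU ⇒ wkU   [A ::= k]
wkU ⇒ wkwUw   [U ::= w U w]
wkwUw ⇒ wkwwUww   [U ::= w U w]
wkwwUww ⇒ wkwwsww   [U ::= s]

A⇒wAU⇒wkU⇒wkwUw⇒wkwwUww⇒wkwwsww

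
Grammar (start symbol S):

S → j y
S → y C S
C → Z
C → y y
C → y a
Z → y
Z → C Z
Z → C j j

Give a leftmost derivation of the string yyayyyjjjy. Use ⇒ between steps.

S⇒yCS⇒yyaS⇒yyayCS⇒yyayZS⇒yyayCjjS⇒yyayyyjjS⇒yyayyyjjjy

S ⇒ yCS   [S → y C S]
yCS ⇒ yyaS   [C → y a]
yyaS ⇒ yyayCS   [S → y C S]
yyayCS ⇒ yyayZS   [C → Z]
yyayZS ⇒ yyayCjjS   [Z → C j j]
yyayCjjS ⇒ yyayyyjjS   [C → y y]
yyayyyjjS ⇒ yyayyyjjjy   [S → j y]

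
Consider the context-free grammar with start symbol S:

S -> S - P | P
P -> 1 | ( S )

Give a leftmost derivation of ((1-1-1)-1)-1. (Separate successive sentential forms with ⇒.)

S ⇒ S-P   [S -> S - P]
S-P ⇒ P-P   [S -> P]
P-P ⇒ (S)-P   [P -> ( S )]
(S)-P ⇒ (S-P)-P   [S -> S - P]
(S-P)-P ⇒ (P-P)-P   [S -> P]
(P-P)-P ⇒ ((S)-P)-P   [P -> ( S )]
((S)-P)-P ⇒ ((S-P)-P)-P   [S -> S - P]
((S-P)-P)-P ⇒ ((S-P-P)-P)-P   [S -> S - P]
((S-P-P)-P)-P ⇒ ((P-P-P)-P)-P   [S -> P]
((P-P-P)-P)-P ⇒ ((1-P-P)-P)-P   [P -> 1]
((1-P-P)-P)-P ⇒ ((1-1-P)-P)-P   [P -> 1]
((1-1-P)-P)-P ⇒ ((1-1-1)-P)-P   [P -> 1]
((1-1-1)-P)-P ⇒ ((1-1-1)-1)-P   [P -> 1]
((1-1-1)-1)-P ⇒ ((1-1-1)-1)-1   [P -> 1]

S⇒S-P⇒P-P⇒(S)-P⇒(S-P)-P⇒(P-P)-P⇒((S)-P)-P⇒((S-P)-P)-P⇒((S-P-P)-P)-P⇒((P-P-P)-P)-P⇒((1-P-P)-P)-P⇒((1-1-P)-P)-P⇒((1-1-1)-P)-P⇒((1-1-1)-1)-P⇒((1-1-1)-1)-1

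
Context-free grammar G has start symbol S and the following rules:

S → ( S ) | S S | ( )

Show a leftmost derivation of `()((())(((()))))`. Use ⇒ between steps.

S ⇒ SS ⇒ ()S ⇒ ()(S) ⇒ ()(SS) ⇒ ()((S)S) ⇒ ()((())S) ⇒ ()((())(S)) ⇒ ()((())((S))) ⇒ ()((())(((S)))) ⇒ ()((())(((()))))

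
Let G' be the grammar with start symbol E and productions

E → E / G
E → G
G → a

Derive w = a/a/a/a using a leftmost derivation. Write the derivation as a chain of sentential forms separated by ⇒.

E ⇒ E/G   [E → E / G]
E/G ⇒ E/G/G   [E → E / G]
E/G/G ⇒ E/G/G/G   [E → E / G]
E/G/G/G ⇒ G/G/G/G   [E → G]
G/G/G/G ⇒ a/G/G/G   [G → a]
a/G/G/G ⇒ a/a/G/G   [G → a]
a/a/G/G ⇒ a/a/a/G   [G → a]
a/a/a/G ⇒ a/a/a/a   [G → a]

E ⇒ E/G ⇒ E/G/G ⇒ E/G/G/G ⇒ G/G/G/G ⇒ a/G/G/G ⇒ a/a/G/G ⇒ a/a/a/G ⇒ a/a/a/a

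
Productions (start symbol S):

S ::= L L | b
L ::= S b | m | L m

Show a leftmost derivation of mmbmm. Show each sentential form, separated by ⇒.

S ⇒ LL   [S ::= L L]
LL ⇒ LmL   [L ::= L m]
LmL ⇒ SbmL   [L ::= S b]
SbmL ⇒ LLbmL   [S ::= L L]
LLbmL ⇒ mLbmL   [L ::= m]
mLbmL ⇒ mmbmL   [L ::= m]
mmbmL ⇒ mmbmm   [L ::= m]

S⇒LL⇒LmL⇒SbmL⇒LLbmL⇒mLbmL⇒mmbmL⇒mmbmm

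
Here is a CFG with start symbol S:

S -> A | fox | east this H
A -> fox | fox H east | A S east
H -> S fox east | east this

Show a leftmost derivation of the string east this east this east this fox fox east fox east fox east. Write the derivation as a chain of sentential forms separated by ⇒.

S ⇒ east this H   [S -> east this H]
east this H ⇒ east this S fox east   [H -> S fox east]
east this S fox east ⇒ east this east this H fox east   [S -> east this H]
east this east this H fox east ⇒ east this east this S fox east fox east   [H -> S fox east]
east this east this S fox east fox east ⇒ east this east this east this H fox east fox east   [S -> east this H]
east this east this east this H fox east fox east ⇒ east this east this east this S fox east fox east fox east   [H -> S fox east]
east this east this east this S fox east fox east fox east ⇒ east this east this east this fox fox east fox east fox east   [S -> fox]

S ⇒ east this H ⇒ east this S fox east ⇒ east this east this H fox east ⇒ east this east this S fox east fox east ⇒ east this east this east this H fox east fox east ⇒ east this east this east this S fox east fox east fox east ⇒ east this east this east this fox fox east fox east fox east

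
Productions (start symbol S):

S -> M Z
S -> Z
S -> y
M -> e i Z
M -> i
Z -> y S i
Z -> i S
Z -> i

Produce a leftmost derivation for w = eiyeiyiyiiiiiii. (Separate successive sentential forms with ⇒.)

S⇒MZ⇒eiZZ⇒eiySiZ⇒eiyMZiZ⇒eiyeiZZiZ⇒eiyeiySiZiZ⇒eiyeiyMZiZiZ⇒eiyeiyiZiZiZ⇒eiyeiyiySiiZiZ⇒eiyeiyiyMZiiZiZ⇒eiyeiyiyiZiiZiZ⇒eiyeiyiyiiiiZiZ⇒eiyeiyiyiiiiiiZ⇒eiyeiyiyiiiiiii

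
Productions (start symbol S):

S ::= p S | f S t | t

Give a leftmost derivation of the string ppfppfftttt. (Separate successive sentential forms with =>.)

S => pS => ppS => ppfSt => ppfpSt => ppfppSt => ppfppfStt => ppfppffSttt => ppfppfftttt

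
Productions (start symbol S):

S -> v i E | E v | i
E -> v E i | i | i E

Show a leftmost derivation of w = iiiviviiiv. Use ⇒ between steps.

S⇒Ev⇒iEv⇒iiEv⇒iiiEv⇒iiivEiv⇒iiiviEiv⇒iiivivEiiv⇒iiiviviiiv

S ⇒ Ev   [S -> E v]
Ev ⇒ iEv   [E -> i E]
iEv ⇒ iiEv   [E -> i E]
iiEv ⇒ iiiEv   [E -> i E]
iiiEv ⇒ iiivEiv   [E -> v E i]
iiivEiv ⇒ iiiviEiv   [E -> i E]
iiiviEiv ⇒ iiivivEiiv   [E -> v E i]
iiivivEiiv ⇒ iiiviviiiv   [E -> i]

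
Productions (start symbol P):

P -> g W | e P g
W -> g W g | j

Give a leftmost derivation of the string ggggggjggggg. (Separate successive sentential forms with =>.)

P=>gW=>ggWg=>gggWgg=>ggggWggg=>gggggWgggg=>ggggggWggggg=>ggggggjggggg

P => gW   [P -> g W]
gW => ggWg   [W -> g W g]
ggWg => gggWgg   [W -> g W g]
gggWgg => ggggWggg   [W -> g W g]
ggggWggg => gggggWgggg   [W -> g W g]
gggggWgggg => ggggggWggggg   [W -> g W g]
ggggggWggggg => ggggggjggggg   [W -> j]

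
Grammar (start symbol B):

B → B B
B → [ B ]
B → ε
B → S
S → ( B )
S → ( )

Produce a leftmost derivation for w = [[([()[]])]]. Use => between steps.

B => [B] => [[B]] => [[S]] => [[(B)]] => [[([B])]] => [[([BB])]] => [[([BBB])]] => [[([SBB])]] => [[([()BB])]] => [[([()[B]B])]] => [[([()[]B])]] => [[([()[]])]]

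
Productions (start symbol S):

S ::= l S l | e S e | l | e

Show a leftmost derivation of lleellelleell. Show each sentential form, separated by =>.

S => lSl => llSll => lleSell => lleeSeell => lleelSleell => lleellSlleell => lleellelleell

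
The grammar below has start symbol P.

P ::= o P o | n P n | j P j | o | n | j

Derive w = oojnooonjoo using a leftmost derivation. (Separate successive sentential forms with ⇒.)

P ⇒ oPo   [P ::= o P o]
oPo ⇒ ooPoo   [P ::= o P o]
ooPoo ⇒ oojPjoo   [P ::= j P j]
oojPjoo ⇒ oojnPnjoo   [P ::= n P n]
oojnPnjoo ⇒ oojnoPonjoo   [P ::= o P o]
oojnoPonjoo ⇒ oojnooonjoo   [P ::= o]

P⇒oPo⇒ooPoo⇒oojPjoo⇒oojnPnjoo⇒oojnoPonjoo⇒oojnooonjoo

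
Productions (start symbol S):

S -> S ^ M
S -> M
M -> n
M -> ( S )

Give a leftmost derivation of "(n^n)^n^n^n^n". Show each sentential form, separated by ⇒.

S⇒S^M⇒S^M^M⇒S^M^M^M⇒S^M^M^M^M⇒M^M^M^M^M⇒(S)^M^M^M^M⇒(S^M)^M^M^M^M⇒(M^M)^M^M^M^M⇒(n^M)^M^M^M^M⇒(n^n)^M^M^M^M⇒(n^n)^n^M^M^M⇒(n^n)^n^n^M^M⇒(n^n)^n^n^n^M⇒(n^n)^n^n^n^n

S ⇒ S^M   [S -> S ^ M]
S^M ⇒ S^M^M   [S -> S ^ M]
S^M^M ⇒ S^M^M^M   [S -> S ^ M]
S^M^M^M ⇒ S^M^M^M^M   [S -> S ^ M]
S^M^M^M^M ⇒ M^M^M^M^M   [S -> M]
M^M^M^M^M ⇒ (S)^M^M^M^M   [M -> ( S )]
(S)^M^M^M^M ⇒ (S^M)^M^M^M^M   [S -> S ^ M]
(S^M)^M^M^M^M ⇒ (M^M)^M^M^M^M   [S -> M]
(M^M)^M^M^M^M ⇒ (n^M)^M^M^M^M   [M -> n]
(n^M)^M^M^M^M ⇒ (n^n)^M^M^M^M   [M -> n]
(n^n)^M^M^M^M ⇒ (n^n)^n^M^M^M   [M -> n]
(n^n)^n^M^M^M ⇒ (n^n)^n^n^M^M   [M -> n]
(n^n)^n^n^M^M ⇒ (n^n)^n^n^n^M   [M -> n]
(n^n)^n^n^n^M ⇒ (n^n)^n^n^n^n   [M -> n]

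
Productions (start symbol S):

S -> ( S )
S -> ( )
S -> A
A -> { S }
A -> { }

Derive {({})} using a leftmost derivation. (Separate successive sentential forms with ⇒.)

S⇒A⇒{S}⇒{(S)}⇒{(A)}⇒{({})}

S ⇒ A   [S -> A]
A ⇒ {S}   [A -> { S }]
{S} ⇒ {(S)}   [S -> ( S )]
{(S)} ⇒ {(A)}   [S -> A]
{(A)} ⇒ {({})}   [A -> { }]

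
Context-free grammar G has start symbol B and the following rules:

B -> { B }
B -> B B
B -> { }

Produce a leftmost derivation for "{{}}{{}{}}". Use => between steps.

B => BB   [B -> B B]
BB => {B}B   [B -> { B }]
{B}B => {{}}B   [B -> { }]
{{}}B => {{}}{B}   [B -> { B }]
{{}}{B} => {{}}{BB}   [B -> B B]
{{}}{BB} => {{}}{{}B}   [B -> { }]
{{}}{{}B} => {{}}{{}{}}   [B -> { }]

B => BB => {B}B => {{}}B => {{}}{B} => {{}}{BB} => {{}}{{}B} => {{}}{{}{}}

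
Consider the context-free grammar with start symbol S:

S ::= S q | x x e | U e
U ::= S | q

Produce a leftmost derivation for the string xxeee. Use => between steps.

S=>Ue=>Se=>Uee=>See=>xxeee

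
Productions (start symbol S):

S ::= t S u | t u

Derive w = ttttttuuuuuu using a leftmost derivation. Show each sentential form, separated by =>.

S => tSu => ttSuu => tttSuuu => ttttSuuuu => tttttSuuuuu => ttttttuuuuuu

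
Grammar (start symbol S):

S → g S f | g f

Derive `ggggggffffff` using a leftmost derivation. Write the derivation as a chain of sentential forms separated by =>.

S => gSf => ggSff => gggSfff => ggggSffff => gggggSfffff => ggggggffffff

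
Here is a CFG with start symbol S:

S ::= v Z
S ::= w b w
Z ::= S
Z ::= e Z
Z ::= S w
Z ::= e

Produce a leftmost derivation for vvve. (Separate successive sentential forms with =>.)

S=>vZ=>vS=>vvZ=>vvS=>vvvZ=>vvve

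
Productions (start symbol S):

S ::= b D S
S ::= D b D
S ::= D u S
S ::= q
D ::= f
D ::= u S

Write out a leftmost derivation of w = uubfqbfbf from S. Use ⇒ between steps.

S ⇒ DbD   [S ::= D b D]
DbD ⇒ uSbD   [D ::= u S]
uSbD ⇒ uDbDbD   [S ::= D b D]
uDbDbD ⇒ uuSbDbD   [D ::= u S]
uuSbDbD ⇒ uubDSbDbD   [S ::= b D S]
uubDSbDbD ⇒ uubfSbDbD   [D ::= f]
uubfSbDbD ⇒ uubfqbDbD   [S ::= q]
uubfqbDbD ⇒ uubfqbfbD   [D ::= f]
uubfqbfbD ⇒ uubfqbfbf   [D ::= f]

S ⇒ DbD ⇒ uSbD ⇒ uDbDbD ⇒ uuSbDbD ⇒ uubDSbDbD ⇒ uubfSbDbD ⇒ uubfqbDbD ⇒ uubfqbfbD ⇒ uubfqbfbf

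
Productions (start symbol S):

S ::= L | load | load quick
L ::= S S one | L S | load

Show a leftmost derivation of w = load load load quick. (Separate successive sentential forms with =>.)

S => L => L S => L S S => load S S => load load S => load load load quick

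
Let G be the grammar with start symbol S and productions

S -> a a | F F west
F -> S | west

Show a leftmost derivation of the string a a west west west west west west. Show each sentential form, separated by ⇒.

S ⇒ F F west ⇒ S F west ⇒ F F west F west ⇒ S F west F west ⇒ a a F west F west ⇒ a a S west F west ⇒ a a F F west west F west ⇒ a a west F west west F west ⇒ a a west west west west F west ⇒ a a west west west west west west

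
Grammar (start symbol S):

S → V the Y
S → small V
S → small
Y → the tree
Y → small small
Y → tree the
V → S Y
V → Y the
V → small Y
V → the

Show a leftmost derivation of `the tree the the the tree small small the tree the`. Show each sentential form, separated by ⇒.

S ⇒ V the Y   [S → V the Y]
V the Y ⇒ S Y the Y   [V → S Y]
S Y the Y ⇒ V the Y Y the Y   [S → V the Y]
V the Y Y the Y ⇒ Y the the Y Y the Y   [V → Y the]
Y the the Y Y the Y ⇒ the tree the the Y Y the Y   [Y → the tree]
the tree the the Y Y the Y ⇒ the tree the the the tree Y the Y   [Y → the tree]
the tree the the the tree Y the Y ⇒ the tree the the the tree small small the Y   [Y → small small]
the tree the the the tree small small the Y ⇒ the tree the the the tree small small the tree the   [Y → tree the]

S ⇒ V the Y ⇒ S Y the Y ⇒ V the Y Y the Y ⇒ Y the the Y Y the Y ⇒ the tree the the Y Y the Y ⇒ the tree the the the tree Y the Y ⇒ the tree the the the tree small small the Y ⇒ the tree the the the tree small small the tree the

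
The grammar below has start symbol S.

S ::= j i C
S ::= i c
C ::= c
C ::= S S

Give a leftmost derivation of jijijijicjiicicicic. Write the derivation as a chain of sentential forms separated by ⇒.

S⇒jiC⇒jiSS⇒jijiCS⇒jijiSSS⇒jijijiCSS⇒jijijiSSSS⇒jijijijiCSSS⇒jijijijicSSS⇒jijijijicjiCSS⇒jijijijicjiSSSS⇒jijijijicjiicSSS⇒jijijijicjiicicSS⇒jijijijicjiicicicS⇒jijijijicjiicicicic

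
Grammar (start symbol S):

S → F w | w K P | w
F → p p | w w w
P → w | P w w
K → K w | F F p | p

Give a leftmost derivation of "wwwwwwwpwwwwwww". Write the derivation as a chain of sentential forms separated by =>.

S => wKP   [S → w K P]
wKP => wFFpP   [K → F F p]
wFFpP => wwwwFpP   [F → w w w]
wwwwFpP => wwwwwwwpP   [F → w w w]
wwwwwwwpP => wwwwwwwpPww   [P → P w w]
wwwwwwwpPww => wwwwwwwpPwwww   [P → P w w]
wwwwwwwpPwwww => wwwwwwwpPwwwwww   [P → P w w]
wwwwwwwpPwwwwww => wwwwwwwpwwwwwww   [P → w]

S => wKP => wFFpP => wwwwFpP => wwwwwwwpP => wwwwwwwpPww => wwwwwwwpPwwww => wwwwwwwpPwwwwww => wwwwwwwpwwwwwww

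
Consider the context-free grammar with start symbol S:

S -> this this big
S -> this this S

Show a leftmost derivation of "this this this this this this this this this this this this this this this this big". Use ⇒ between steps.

S ⇒ this this S   [S -> this this S]
this this S ⇒ this this this this S   [S -> this this S]
this this this this S ⇒ this this this this this this S   [S -> this this S]
this this this this this this S ⇒ this this this this this this this this S   [S -> this this S]
this this this this this this this this S ⇒ this this this this this this this this this this S   [S -> this this S]
this this this this this this this this this this S ⇒ this this this this this this this this this this this this S   [S -> this this S]
this this this this this this this this this this this this S ⇒ this this this this this this this this this this this this this this S   [S -> this this S]
this this this this this this this this this this this this this this S ⇒ this this this this this this this this this this this this this this this this big   [S -> this this big]

S ⇒ this this S ⇒ this this this this S ⇒ this this this this this this S ⇒ this this this this this this this this S ⇒ this this this this this this this this this this S ⇒ this this this this this this this this this this this this S ⇒ this this this this this this this this this this this this this this S ⇒ this this this this this this this this this this this this this this this this big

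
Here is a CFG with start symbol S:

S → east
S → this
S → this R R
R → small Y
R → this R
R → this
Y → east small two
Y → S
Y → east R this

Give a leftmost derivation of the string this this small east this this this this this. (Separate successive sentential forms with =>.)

S => this R R => this this R R => this this small Y R => this this small east R this R => this this small east this R this R => this this small east this this this R => this this small east this this this this R => this this small east this this this this this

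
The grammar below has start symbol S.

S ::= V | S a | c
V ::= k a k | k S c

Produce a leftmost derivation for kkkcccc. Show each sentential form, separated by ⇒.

S ⇒ V ⇒ kSc ⇒ kVc ⇒ kkScc ⇒ kkVcc ⇒ kkkSccc ⇒ kkkcccc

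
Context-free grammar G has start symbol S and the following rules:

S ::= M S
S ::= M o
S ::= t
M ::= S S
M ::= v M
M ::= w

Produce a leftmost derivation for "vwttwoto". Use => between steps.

S => Mo   [S ::= M o]
Mo => vMo   [M ::= v M]
vMo => vSSo   [M ::= S S]
vSSo => vMSSo   [S ::= M S]
vMSSo => vwSSo   [M ::= w]
vwSSo => vwMSSo   [S ::= M S]
vwMSSo => vwSSSSo   [M ::= S S]
vwSSSSo => vwtSSSo   [S ::= t]
vwtSSSo => vwttSSo   [S ::= t]
vwttSSo => vwttMoSo   [S ::= M o]
vwttMoSo => vwttwoSo   [M ::= w]
vwttwoSo => vwttwoto   [S ::= t]

S => Mo => vMo => vSSo => vMSSo => vwSSo => vwMSSo => vwSSSSo => vwtSSSo => vwttSSo => vwttMoSo => vwttwoSo => vwttwoto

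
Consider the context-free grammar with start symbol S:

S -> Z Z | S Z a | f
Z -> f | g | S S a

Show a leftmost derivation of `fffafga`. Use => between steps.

S => SZa => ZZZa => SSaZZa => ZZSaZZa => fZSaZZa => ffSaZZa => fffaZZa => fffafZa => fffafga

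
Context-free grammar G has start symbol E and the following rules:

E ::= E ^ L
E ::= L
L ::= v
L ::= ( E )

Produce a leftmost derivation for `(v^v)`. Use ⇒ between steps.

E⇒L⇒(E)⇒(E^L)⇒(L^L)⇒(v^L)⇒(v^v)

E ⇒ L   [E ::= L]
L ⇒ (E)   [L ::= ( E )]
(E) ⇒ (E^L)   [E ::= E ^ L]
(E^L) ⇒ (L^L)   [E ::= L]
(L^L) ⇒ (v^L)   [L ::= v]
(v^L) ⇒ (v^v)   [L ::= v]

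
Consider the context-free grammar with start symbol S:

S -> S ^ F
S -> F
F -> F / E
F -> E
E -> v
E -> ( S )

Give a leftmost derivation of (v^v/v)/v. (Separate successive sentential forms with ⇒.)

S⇒F⇒F/E⇒E/E⇒(S)/E⇒(S^F)/E⇒(F^F)/E⇒(E^F)/E⇒(v^F)/E⇒(v^F/E)/E⇒(v^E/E)/E⇒(v^v/E)/E⇒(v^v/v)/E⇒(v^v/v)/v

S ⇒ F   [S -> F]
F ⇒ F/E   [F -> F / E]
F/E ⇒ E/E   [F -> E]
E/E ⇒ (S)/E   [E -> ( S )]
(S)/E ⇒ (S^F)/E   [S -> S ^ F]
(S^F)/E ⇒ (F^F)/E   [S -> F]
(F^F)/E ⇒ (E^F)/E   [F -> E]
(E^F)/E ⇒ (v^F)/E   [E -> v]
(v^F)/E ⇒ (v^F/E)/E   [F -> F / E]
(v^F/E)/E ⇒ (v^E/E)/E   [F -> E]
(v^E/E)/E ⇒ (v^v/E)/E   [E -> v]
(v^v/E)/E ⇒ (v^v/v)/E   [E -> v]
(v^v/v)/E ⇒ (v^v/v)/v   [E -> v]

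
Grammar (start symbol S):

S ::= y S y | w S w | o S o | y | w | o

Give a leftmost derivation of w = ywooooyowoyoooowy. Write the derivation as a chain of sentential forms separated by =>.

S => ySy   [S ::= y S y]
ySy => ywSwy   [S ::= w S w]
ywSwy => ywoSowy   [S ::= o S o]
ywoSowy => ywooSoowy   [S ::= o S o]
ywooSoowy => ywoooSooowy   [S ::= o S o]
ywoooSooowy => ywooooSoooowy   [S ::= o S o]
ywooooSoooowy => ywooooySyoooowy   [S ::= y S y]
ywooooySyoooowy => ywooooyoSoyoooowy   [S ::= o S o]
ywooooyoSoyoooowy => ywooooyowoyoooowy   [S ::= w]

S => ySy => ywSwy => ywoSowy => ywooSoowy => ywoooSooowy => ywooooSoooowy => ywooooySyoooowy => ywooooyoSoyoooowy => ywooooyowoyoooowy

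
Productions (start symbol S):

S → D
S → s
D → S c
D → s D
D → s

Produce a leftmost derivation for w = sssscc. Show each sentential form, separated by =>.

S => D   [S → D]
D => sD   [D → s D]
sD => ssD   [D → s D]
ssD => sssD   [D → s D]
sssD => sssSc   [D → S c]
sssSc => sssDc   [S → D]
sssDc => sssScc   [D → S c]
sssScc => sssscc   [S → s]

S => D => sD => ssD => sssD => sssSc => sssDc => sssScc => sssscc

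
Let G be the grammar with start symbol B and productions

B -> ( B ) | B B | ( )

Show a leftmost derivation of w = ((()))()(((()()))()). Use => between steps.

B=>BB=>BBB=>(B)BB=>((B))BB=>((()))BB=>((()))()B=>((()))()(B)=>((()))()(BB)=>((()))()((B)B)=>((()))()(((B))B)=>((()))()(((BB))B)=>((()))()(((()B))B)=>((()))()(((()()))B)=>((()))()(((()()))())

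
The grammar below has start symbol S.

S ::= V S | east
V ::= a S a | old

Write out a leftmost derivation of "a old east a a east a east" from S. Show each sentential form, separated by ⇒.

S ⇒ V S ⇒ a S a S ⇒ a V S a S ⇒ a old S a S ⇒ a old east a S ⇒ a old east a V S ⇒ a old east a a S a S ⇒ a old east a a east a S ⇒ a old east a a east a east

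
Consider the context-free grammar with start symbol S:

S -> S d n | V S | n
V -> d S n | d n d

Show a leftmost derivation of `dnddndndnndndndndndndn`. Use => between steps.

S => VS => dndS => dndVS => dnddSnS => dnddSdnnS => dnddSdndnnS => dnddndndnnS => dnddndndnnVS => dnddndndnndndS => dnddndndnndndSdn => dnddndndnndndSdndn => dnddndndnndndSdndndn => dnddndndnndndSdndndndn => dnddndndnndndndndndndn

S => VS   [S -> V S]
VS => dndS   [V -> d n d]
dndS => dndVS   [S -> V S]
dndVS => dnddSnS   [V -> d S n]
dnddSnS => dnddSdnnS   [S -> S d n]
dnddSdnnS => dnddSdndnnS   [S -> S d n]
dnddSdndnnS => dnddndndnnS   [S -> n]
dnddndndnnS => dnddndndnnVS   [S -> V S]
dnddndndnnVS => dnddndndnndndS   [V -> d n d]
dnddndndnndndS => dnddndndnndndSdn   [S -> S d n]
dnddndndnndndSdn => dnddndndnndndSdndn   [S -> S d n]
dnddndndnndndSdndn => dnddndndnndndSdndndn   [S -> S d n]
dnddndndnndndSdndndn => dnddndndnndndSdndndndn   [S -> S d n]
dnddndndnndndSdndndndn => dnddndndnndndndndndndn   [S -> n]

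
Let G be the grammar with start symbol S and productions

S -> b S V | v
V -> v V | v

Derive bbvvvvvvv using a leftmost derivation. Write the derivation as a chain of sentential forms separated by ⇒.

S ⇒ bSV ⇒ bbSVV ⇒ bbvVV ⇒ bbvvVV ⇒ bbvvvVV ⇒ bbvvvvVV ⇒ bbvvvvvVV ⇒ bbvvvvvvV ⇒ bbvvvvvvv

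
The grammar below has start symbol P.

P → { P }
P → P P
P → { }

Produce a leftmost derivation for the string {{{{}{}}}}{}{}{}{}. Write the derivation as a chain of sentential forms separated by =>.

P => PP   [P → P P]
PP => PPP   [P → P P]
PPP => PPPP   [P → P P]
PPPP => PPPPP   [P → P P]
PPPPP => {P}PPPP   [P → { P }]
{P}PPPP => {{P}}PPPP   [P → { P }]
{{P}}PPPP => {{{P}}}PPPP   [P → { P }]
{{{P}}}PPPP => {{{PP}}}PPPP   [P → P P]
{{{PP}}}PPPP => {{{{}P}}}PPPP   [P → { }]
{{{{}P}}}PPPP => {{{{}{}}}}PPPP   [P → { }]
{{{{}{}}}}PPPP => {{{{}{}}}}{}PPP   [P → { }]
{{{{}{}}}}{}PPP => {{{{}{}}}}{}{}PP   [P → { }]
{{{{}{}}}}{}{}PP => {{{{}{}}}}{}{}{}P   [P → { }]
{{{{}{}}}}{}{}{}P => {{{{}{}}}}{}{}{}{}   [P → { }]

P=>PP=>PPP=>PPPP=>PPPPP=>{P}PPPP=>{{P}}PPPP=>{{{P}}}PPPP=>{{{PP}}}PPPP=>{{{{}P}}}PPPP=>{{{{}{}}}}PPPP=>{{{{}{}}}}{}PPP=>{{{{}{}}}}{}{}PP=>{{{{}{}}}}{}{}{}P=>{{{{}{}}}}{}{}{}{}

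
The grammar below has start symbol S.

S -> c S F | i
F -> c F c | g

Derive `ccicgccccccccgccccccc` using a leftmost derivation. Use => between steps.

S=>cSF=>ccSFF=>cciFF=>ccicFcF=>ccicgcF=>ccicgccFc=>ccicgcccFcc=>ccicgccccFccc=>ccicgcccccFcccc=>ccicgccccccFccccc=>ccicgcccccccFcccccc=>ccicgccccccccFccccccc=>ccicgccccccccgccccccc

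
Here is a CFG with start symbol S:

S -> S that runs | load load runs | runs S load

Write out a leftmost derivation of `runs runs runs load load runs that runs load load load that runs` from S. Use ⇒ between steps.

S ⇒ S that runs ⇒ runs S load that runs ⇒ runs runs S load load that runs ⇒ runs runs runs S load load load that runs ⇒ runs runs runs S that runs load load load that runs ⇒ runs runs runs load load runs that runs load load load that runs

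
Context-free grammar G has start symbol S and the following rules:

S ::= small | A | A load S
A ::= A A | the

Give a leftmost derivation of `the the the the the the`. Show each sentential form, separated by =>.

S => A => A A => the A => the A A => the A A A => the A A A A => the A A A A A => the the A A A A => the the the A A A => the the the the A A => the the the the the A => the the the the the the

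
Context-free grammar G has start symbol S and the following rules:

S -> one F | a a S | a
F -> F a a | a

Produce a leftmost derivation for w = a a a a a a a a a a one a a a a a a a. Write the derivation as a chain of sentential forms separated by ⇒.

S ⇒ a a S ⇒ a a a a S ⇒ a a a a a a S ⇒ a a a a a a a a S ⇒ a a a a a a a a a a S ⇒ a a a a a a a a a a one F ⇒ a a a a a a a a a a one F a a ⇒ a a a a a a a a a a one F a a a a ⇒ a a a a a a a a a a one F a a a a a a ⇒ a a a a a a a a a a one a a a a a a a

S ⇒ a a S   [S -> a a S]
a a S ⇒ a a a a S   [S -> a a S]
a a a a S ⇒ a a a a a a S   [S -> a a S]
a a a a a a S ⇒ a a a a a a a a S   [S -> a a S]
a a a a a a a a S ⇒ a a a a a a a a a a S   [S -> a a S]
a a a a a a a a a a S ⇒ a a a a a a a a a a one F   [S -> one F]
a a a a a a a a a a one F ⇒ a a a a a a a a a a one F a a   [F -> F a a]
a a a a a a a a a a one F a a ⇒ a a a a a a a a a a one F a a a a   [F -> F a a]
a a a a a a a a a a one F a a a a ⇒ a a a a a a a a a a one F a a a a a a   [F -> F a a]
a a a a a a a a a a one F a a a a a a ⇒ a a a a a a a a a a one a a a a a a a   [F -> a]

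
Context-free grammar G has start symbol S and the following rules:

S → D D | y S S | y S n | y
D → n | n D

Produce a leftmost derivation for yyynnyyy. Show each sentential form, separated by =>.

S => ySS => yySSS => yyySSSS => yyyDDSSS => yyynDSSS => yyynnSSS => yyynnySS => yyynnyyS => yyynnyyy

S => ySS   [S → y S S]
ySS => yySSS   [S → y S S]
yySSS => yyySSSS   [S → y S S]
yyySSSS => yyyDDSSS   [S → D D]
yyyDDSSS => yyynDSSS   [D → n]
yyynDSSS => yyynnSSS   [D → n]
yyynnSSS => yyynnySS   [S → y]
yyynnySS => yyynnyyS   [S → y]
yyynnyyS => yyynnyyy   [S → y]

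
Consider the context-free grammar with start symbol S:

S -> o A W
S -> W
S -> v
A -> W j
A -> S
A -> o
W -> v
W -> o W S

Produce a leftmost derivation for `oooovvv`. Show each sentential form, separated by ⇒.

S ⇒ oAW ⇒ oSW ⇒ ooAWW ⇒ ooSWW ⇒ oooAWWW ⇒ ooooWWW ⇒ oooovWW ⇒ oooovvW ⇒ oooovvv

S ⇒ oAW   [S -> o A W]
oAW ⇒ oSW   [A -> S]
oSW ⇒ ooAWW   [S -> o A W]
ooAWW ⇒ ooSWW   [A -> S]
ooSWW ⇒ oooAWWW   [S -> o A W]
oooAWWW ⇒ ooooWWW   [A -> o]
ooooWWW ⇒ oooovWW   [W -> v]
oooovWW ⇒ oooovvW   [W -> v]
oooovvW ⇒ oooovvv   [W -> v]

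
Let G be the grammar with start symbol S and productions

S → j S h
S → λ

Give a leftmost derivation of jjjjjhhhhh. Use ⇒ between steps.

S⇒jSh⇒jjShh⇒jjjShhh⇒jjjjShhhh⇒jjjjjShhhhh⇒jjjjjhhhhh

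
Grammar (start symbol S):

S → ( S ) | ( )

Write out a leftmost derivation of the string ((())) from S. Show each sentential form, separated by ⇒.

S ⇒ (S) ⇒ ((S)) ⇒ ((()))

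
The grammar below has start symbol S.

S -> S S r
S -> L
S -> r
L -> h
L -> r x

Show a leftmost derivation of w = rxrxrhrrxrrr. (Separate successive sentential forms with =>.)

S => SSr => SSrSr => LSrSr => rxSrSr => rxLrSr => rxrxrSr => rxrxrSSrr => rxrxrLSrr => rxrxrhSrr => rxrxrhSSrrr => rxrxrhrSrrr => rxrxrhrLrrr => rxrxrhrrxrrr

S => SSr   [S -> S S r]
SSr => SSrSr   [S -> S S r]
SSrSr => LSrSr   [S -> L]
LSrSr => rxSrSr   [L -> r x]
rxSrSr => rxLrSr   [S -> L]
rxLrSr => rxrxrSr   [L -> r x]
rxrxrSr => rxrxrSSrr   [S -> S S r]
rxrxrSSrr => rxrxrLSrr   [S -> L]
rxrxrLSrr => rxrxrhSrr   [L -> h]
rxrxrhSrr => rxrxrhSSrrr   [S -> S S r]
rxrxrhSSrrr => rxrxrhrSrrr   [S -> r]
rxrxrhrSrrr => rxrxrhrLrrr   [S -> L]
rxrxrhrLrrr => rxrxrhrrxrrr   [L -> r x]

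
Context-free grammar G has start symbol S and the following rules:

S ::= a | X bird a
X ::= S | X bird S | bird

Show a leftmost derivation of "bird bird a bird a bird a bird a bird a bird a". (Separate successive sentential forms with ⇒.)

S ⇒ X bird a ⇒ S bird a ⇒ X bird a bird a ⇒ X bird S bird a bird a ⇒ X bird S bird S bird a bird a ⇒ X bird S bird S bird S bird a bird a ⇒ S bird S bird S bird S bird a bird a ⇒ X bird a bird S bird S bird S bird a bird a ⇒ bird bird a bird S bird S bird S bird a bird a ⇒ bird bird a bird a bird S bird S bird a bird a ⇒ bird bird a bird a bird a bird S bird a bird a ⇒ bird bird a bird a bird a bird a bird a bird a

S ⇒ X bird a   [S ::= X bird a]
X bird a ⇒ S bird a   [X ::= S]
S bird a ⇒ X bird a bird a   [S ::= X bird a]
X bird a bird a ⇒ X bird S bird a bird a   [X ::= X bird S]
X bird S bird a bird a ⇒ X bird S bird S bird a bird a   [X ::= X bird S]
X bird S bird S bird a bird a ⇒ X bird S bird S bird S bird a bird a   [X ::= X bird S]
X bird S bird S bird S bird a bird a ⇒ S bird S bird S bird S bird a bird a   [X ::= S]
S bird S bird S bird S bird a bird a ⇒ X bird a bird S bird S bird S bird a bird a   [S ::= X bird a]
X bird a bird S bird S bird S bird a bird a ⇒ bird bird a bird S bird S bird S bird a bird a   [X ::= bird]
bird bird a bird S bird S bird S bird a bird a ⇒ bird bird a bird a bird S bird S bird a bird a   [S ::= a]
bird bird a bird a bird S bird S bird a bird a ⇒ bird bird a bird a bird a bird S bird a bird a   [S ::= a]
bird bird a bird a bird a bird S bird a bird a ⇒ bird bird a bird a bird a bird a bird a bird a   [S ::= a]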